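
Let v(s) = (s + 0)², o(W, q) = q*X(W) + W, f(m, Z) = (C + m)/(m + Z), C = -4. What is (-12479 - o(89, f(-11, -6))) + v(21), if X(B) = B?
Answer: -207494/17 ≈ -12206.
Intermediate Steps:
f(m, Z) = (-4 + m)/(Z + m) (f(m, Z) = (-4 + m)/(m + Z) = (-4 + m)/(Z + m))
o(W, q) = W + W*q (o(W, q) = q*W + W = W*q + W = W + W*q)
v(s) = s²
(-12479 - o(89, f(-11, -6))) + v(21) = (-12479 - 89*(1 + (-4 - 11)/(-6 - 11))) + 21² = (-12479 - 89*(1 - 15/(-17))) + 441 = (-12479 - 89*(1 - 1/17*(-15))) + 441 = (-12479 - 89*(1 + 15/17)) + 441 = (-12479 - 89*32/17) + 441 = (-12479 - 1*2848/17) + 441 = (-12479 - 2848/17) + 441 = -214991/17 + 441 = -207494/17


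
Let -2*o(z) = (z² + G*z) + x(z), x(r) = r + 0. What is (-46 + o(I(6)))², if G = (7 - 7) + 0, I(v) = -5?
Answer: 3136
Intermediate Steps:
x(r) = r
G = 0 (G = 0 + 0 = 0)
o(z) = -z/2 - z²/2 (o(z) = -((z² + 0*z) + z)/2 = -((z² + 0) + z)/2 = -(z² + z)/2 = -(z + z²)/2 = -z/2 - z²/2)
(-46 + o(I(6)))² = (-46 + (½)*(-5)*(-1 - 1*(-5)))² = (-46 + (½)*(-5)*(-1 + 5))² = (-46 + (½)*(-5)*4)² = (-46 - 10)² = (-56)² = 3136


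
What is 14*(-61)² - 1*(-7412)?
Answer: 59506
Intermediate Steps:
14*(-61)² - 1*(-7412) = 14*3721 + 7412 = 52094 + 7412 = 59506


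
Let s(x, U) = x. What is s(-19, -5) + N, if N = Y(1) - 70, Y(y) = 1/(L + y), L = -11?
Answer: -891/10 ≈ -89.100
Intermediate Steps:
Y(y) = 1/(-11 + y)
N = -701/10 (N = 1/(-11 + 1) - 70 = 1/(-10) - 70 = -1/10 - 70 = -701/10 ≈ -70.100)
s(-19, -5) + N = -19 - 701/10 = -891/10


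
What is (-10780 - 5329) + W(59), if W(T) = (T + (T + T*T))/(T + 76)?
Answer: -2171116/135 ≈ -16082.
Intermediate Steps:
W(T) = (T² + 2*T)/(76 + T) (W(T) = (T + (T + T²))/(76 + T) = (T² + 2*T)/(76 + T))
(-10780 - 5329) + W(59) = (-10780 - 5329) + 59*(2 + 59)/(76 + 59) = -16109 + 59*61/135 = -16109 + 59*(1/135)*61 = -16109 + 3599/135 = -2171116/135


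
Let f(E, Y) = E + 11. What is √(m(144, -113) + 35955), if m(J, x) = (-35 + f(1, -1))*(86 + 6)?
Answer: √33839 ≈ 183.95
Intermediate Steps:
f(E, Y) = 11 + E
m(J, x) = -2116 (m(J, x) = (-35 + (11 + 1))*(86 + 6) = (-35 + 12)*92 = -23*92 = -2116)
√(m(144, -113) + 35955) = √(-2116 + 35955) = √33839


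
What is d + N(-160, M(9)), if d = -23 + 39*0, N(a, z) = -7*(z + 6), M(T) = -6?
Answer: -23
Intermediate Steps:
N(a, z) = -42 - 7*z (N(a, z) = -7*(6 + z) = -42 - 7*z)
d = -23 (d = -23 + 0 = -23)
d + N(-160, M(9)) = -23 + (-42 - 7*(-6)) = -23 + (-42 + 42) = -23 + 0 = -23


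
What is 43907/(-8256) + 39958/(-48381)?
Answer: -818052605/133144512 ≈ -6.1441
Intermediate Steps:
43907/(-8256) + 39958/(-48381) = 43907*(-1/8256) + 39958*(-1/48381) = -43907/8256 - 39958/48381 = -818052605/133144512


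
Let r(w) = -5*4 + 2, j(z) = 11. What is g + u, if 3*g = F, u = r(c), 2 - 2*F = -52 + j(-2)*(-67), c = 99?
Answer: 683/6 ≈ 113.83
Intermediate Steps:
F = 791/2 (F = 1 - (-52 + 11*(-67))/2 = 1 - (-52 - 737)/2 = 1 - 1/2*(-789) = 1 + 789/2 = 791/2 ≈ 395.50)
r(w) = -18 (r(w) = -20 + 2 = -18)
u = -18
g = 791/6 (g = (1/3)*(791/2) = 791/6 ≈ 131.83)
g + u = 791/6 - 18 = 683/6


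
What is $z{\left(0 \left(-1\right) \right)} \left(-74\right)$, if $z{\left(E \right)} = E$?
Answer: $0$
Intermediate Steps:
$z{\left(0 \left(-1\right) \right)} \left(-74\right) = 0 \left(-1\right) \left(-74\right) = 0 \left(-74\right) = 0$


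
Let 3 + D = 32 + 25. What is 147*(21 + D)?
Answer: 11025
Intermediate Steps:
D = 54 (D = -3 + (32 + 25) = -3 + 57 = 54)
147*(21 + D) = 147*(21 + 54) = 147*75 = 11025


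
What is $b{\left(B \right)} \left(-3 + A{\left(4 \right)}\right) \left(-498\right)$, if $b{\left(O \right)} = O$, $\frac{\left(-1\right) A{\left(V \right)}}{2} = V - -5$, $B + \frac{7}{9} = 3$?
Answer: $23240$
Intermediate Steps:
$B = \frac{20}{9}$ ($B = - \frac{7}{9} + 3 = \frac{20}{9} \approx 2.2222$)
$A{\left(V \right)} = -10 - 2 V$ ($A{\left(V \right)} = - 2 \left(V - -5\right) = - 2 \left(V + 5\right) = - 2 \left(5 + V\right) = -10 - 2 V$)
$b{\left(B \right)} \left(-3 + A{\left(4 \right)}\right) \left(-498\right) = \frac{20 \left(-3 - 18\right)}{9} \left(-498\right) = \frac{20}{9} \left(-21\right) \left(-498\right) = \left(- \frac{140}{3}\right) \left(-498\right) = 23240$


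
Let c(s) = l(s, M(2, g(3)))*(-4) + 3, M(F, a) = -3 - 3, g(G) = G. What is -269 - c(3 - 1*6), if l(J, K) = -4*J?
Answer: -224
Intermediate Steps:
M(F, a) = -6
c(s) = 3 + 16*s (c(s) = -4*s*(-4) + 3 = 16*s + 3 = 3 + 16*s)
-269 - c(3 - 1*6) = -269 - (3 + 16*(3 - 1*6)) = -269 - (3 + 16*(3 - 6)) = -269 - (3 + 16*(-3)) = -269 - (3 - 48) = -269 - 1*(-45) = -269 + 45 = -224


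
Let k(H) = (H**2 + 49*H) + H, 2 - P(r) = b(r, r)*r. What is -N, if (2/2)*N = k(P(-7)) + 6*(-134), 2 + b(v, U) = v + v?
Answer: -5796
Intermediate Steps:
b(v, U) = -2 + 2*v (b(v, U) = -2 + (v + v) = -2 + 2*v)
P(r) = 2 - r*(-2 + 2*r) (P(r) = 2 - (-2 + 2*r)*r = 2 - r*(-2 + 2*r))
k(H) = H**2 + 50*H
N = 5796 (N = (2 - 2*(-7)*(-1 - 7))*(50 + (2 - 2*(-7)*(-1 - 7))) + 6*(-134) = (2 - 2*(-7)*(-8))*(50 + (2 - 2*(-7)*(-8))) - 804 = (2 - 112)*(50 + (2 - 112)) - 804 = -110*(50 - 110) - 804 = -110*(-60) - 804 = 6600 - 804 = 5796)
-N = -1*5796 = -5796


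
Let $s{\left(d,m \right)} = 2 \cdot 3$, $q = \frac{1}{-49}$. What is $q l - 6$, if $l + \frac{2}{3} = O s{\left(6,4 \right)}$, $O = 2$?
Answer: $- \frac{916}{147} \approx -6.2313$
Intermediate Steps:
$q = - \frac{1}{49} \approx -0.020408$
$s{\left(d,m \right)} = 6$
$l = \frac{34}{3}$ ($l = - \frac{2}{3} + 2 \cdot 6 = - \frac{2}{3} + 12 = \frac{34}{3} \approx 11.333$)
$q l - 6 = \left(- \frac{1}{49}\right) \frac{34}{3} - 6 = - \frac{34}{147} - 6 = - \frac{916}{147}$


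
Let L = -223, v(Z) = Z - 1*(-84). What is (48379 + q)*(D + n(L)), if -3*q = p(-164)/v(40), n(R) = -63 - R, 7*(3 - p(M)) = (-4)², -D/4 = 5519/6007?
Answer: 29574935125271/3910557 ≈ 7.5628e+6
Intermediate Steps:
v(Z) = 84 + Z (v(Z) = Z + 84 = 84 + Z)
D = -22076/6007 ≈ -3.6750
p(M) = 5/7 (p(M) = 3 - ⅐*(-4)² = 3 - ⅐*16 = 3 - 16/7 = 5/7)
q = -5/2604 (q = -5/(21*(84 + 40)) = -5/(21*124) = -⅓*5/868 = -5/2604 ≈ -0.0019201)
(48379 + q)*(D + n(L)) = (48379 - 5/2604)*(-22076/6007 + (-63 - 1*(-223))) = 125978911*(-22076/6007 + (-63 + 223))/2604 = 125978911*(-22076/6007 + 160)/2604 = (125978911/2604)*(939044/6007) = 29574935125271/3910557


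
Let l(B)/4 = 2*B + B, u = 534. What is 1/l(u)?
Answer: 1/6408 ≈ 0.00015605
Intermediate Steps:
l(B) = 12*B (l(B) = 4*(2*B + B) = 4*(3*B) = 12*B)
1/l(u) = 1/(12*534) = 1/6408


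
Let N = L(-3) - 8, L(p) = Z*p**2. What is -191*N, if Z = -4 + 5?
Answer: -191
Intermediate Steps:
Z = 1
L(p) = p**2 (L(p) = 1*p**2 = p**2)
N = 1 (N = (-3)**2 - 8 = 9 - 8 = 1)
-191*N = -191*1 = -191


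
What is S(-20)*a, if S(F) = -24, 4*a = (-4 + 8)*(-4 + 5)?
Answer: -24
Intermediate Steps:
a = 1 (a = ((-4 + 8)*(-4 + 5))/4 = (4*1)/4 = (1/4)*4 = 1)
S(-20)*a = -24*1 = -24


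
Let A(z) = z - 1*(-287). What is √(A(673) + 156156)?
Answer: 2*√39279 ≈ 396.38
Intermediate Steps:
A(z) = 287 + z (A(z) = z + 287 = 287 + z)
√(A(673) + 156156) = √((287 + 673) + 156156) = √(960 + 156156) = √157116 = 2*√39279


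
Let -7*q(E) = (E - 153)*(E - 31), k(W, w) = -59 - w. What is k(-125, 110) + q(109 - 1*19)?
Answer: 362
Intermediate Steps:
q(E) = -(-153 + E)*(-31 + E)/7 (q(E) = -(E - 153)*(E - 31)/7 = -(-153 + E)*(-31 + E)/7)
k(-125, 110) + q(109 - 1*19) = (-59 - 1*110) + (-4743/7 - (109 - 1*19)**2/7 + 184*(109 - 1*19)/7) = (-59 - 110) + (-4743/7 - (109 - 19)**2/7 + 184*(109 - 19)/7) = -169 + (-4743/7 - 1/7*90**2 + (184/7)*90) = -169 + (-4743/7 - 1/7*8100 + 16560/7) = -169 + (-4743/7 - 8100/7 + 16560/7) = -169 + 531 = 362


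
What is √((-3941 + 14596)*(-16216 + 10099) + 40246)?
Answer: I*√65136389 ≈ 8070.7*I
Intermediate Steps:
√((-3941 + 14596)*(-16216 + 10099) + 40246) = √(10655*(-6117) + 40246) = √(-65176635 + 40246) = √(-65136389) = I*√65136389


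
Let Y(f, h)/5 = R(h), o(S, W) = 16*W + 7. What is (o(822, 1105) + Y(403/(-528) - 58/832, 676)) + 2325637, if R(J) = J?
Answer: 2346704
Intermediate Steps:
o(S, W) = 7 + 16*W
Y(f, h) = 5*h
(o(822, 1105) + Y(403/(-528) - 58/832, 676)) + 2325637 = ((7 + 16*1105) + 5*676) + 2325637 = ((7 + 17680) + 3380) + 2325637 = (17687 + 3380) + 2325637 = 21067 + 2325637 = 2346704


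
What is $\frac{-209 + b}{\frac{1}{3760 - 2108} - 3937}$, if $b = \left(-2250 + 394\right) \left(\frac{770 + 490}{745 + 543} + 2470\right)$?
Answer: $\frac{174262751404}{149590229} \approx 1164.9$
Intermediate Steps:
$b = - \frac{105481120}{23}$ ($b = - 1856 \left(\frac{1260}{1288} + 2470\right) = - 1856 \left(1260 \cdot \frac{1}{1288} + 2470\right) = - 1856 \left(\frac{45}{46} + 2470\right) = \left(-1856\right) \frac{113665}{46} = - \frac{105481120}{23} \approx -4.5861 \cdot 10^{6}$)
$\frac{-209 + b}{\frac{1}{3760 - 2108} - 3937} = \frac{-209 - \frac{105481120}{23}}{\frac{1}{3760 - 2108} - 3937} = - \frac{105485927}{23 \left(\frac{1}{1652} - 3937\right)} = - \frac{105485927}{23 \left(- \frac{6503923}{1652}\right)} = \left(- \frac{105485927}{23}\right) \left(- \frac{1652}{6503923}\right) = \frac{174262751404}{149590229}$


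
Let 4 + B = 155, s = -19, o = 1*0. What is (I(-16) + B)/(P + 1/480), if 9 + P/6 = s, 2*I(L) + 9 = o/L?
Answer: -70320/80639 ≈ -0.87204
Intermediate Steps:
o = 0
I(L) = -9/2 (I(L) = -9/2 + (0/L)/2 = -9/2 + (½)*0 = -9/2 + 0 = -9/2)
P = -168 (P = -54 + 6*(-19) = -54 - 114 = -168)
B = 151 (B = -4 + 155 = 151)
(I(-16) + B)/(P + 1/480) = (-9/2 + 151)/(-168 + 1/480) = 293/(2*(-168 + 1/480)) = 293/(2*(-80639/480)) = (293/2)*(-480/80639) = -70320/80639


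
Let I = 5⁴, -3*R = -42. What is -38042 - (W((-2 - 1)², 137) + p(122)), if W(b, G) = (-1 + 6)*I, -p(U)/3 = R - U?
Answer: -41491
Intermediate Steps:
R = 14 (R = -⅓*(-42) = 14)
I = 625
p(U) = -42 + 3*U (p(U) = -3*(14 - U) = -42 + 3*U)
W(b, G) = 3125 (W(b, G) = (-1 + 6)*625 = 5*625 = 3125)
-38042 - (W((-2 - 1)², 137) + p(122)) = -38042 - (3125 + (-42 + 3*122)) = -38042 - (3125 + (-42 + 366)) = -38042 - (3125 + 324) = -38042 - 1*3449 = -38042 - 3449 = -41491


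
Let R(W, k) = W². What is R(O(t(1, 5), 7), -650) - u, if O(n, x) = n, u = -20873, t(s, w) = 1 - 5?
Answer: 20889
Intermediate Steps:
t(s, w) = -4
R(O(t(1, 5), 7), -650) - u = (-4)² - 1*(-20873) = 16 + 20873 = 20889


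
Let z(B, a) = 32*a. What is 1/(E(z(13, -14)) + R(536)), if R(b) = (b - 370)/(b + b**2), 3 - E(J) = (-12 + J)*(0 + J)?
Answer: -143916/29657777449 ≈ -4.8526e-6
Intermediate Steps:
E(J) = 3 - J*(-12 + J) (E(J) = 3 - (-12 + J)*(0 + J) = 3 - (-12 + J)*J = 3 - J*(-12 + J))
R(b) = (-370 + b)/(b + b**2)
1/(E(z(13, -14)) + R(536)) = 1/((3 - (32*(-14))**2 + 12*(32*(-14))) + (-370 + 536)/(536*(1 + 536))) = 1/((3 - 1*(-448)**2 + 12*(-448)) + (1/536)*166/537) = 1/((3 - 1*200704 - 5376) + (1/536)*(1/537)*166) = 1/((3 - 200704 - 5376) + 83/143916) = 1/(-206077 + 83/143916) = 1/(-29657777449/143916) = -143916/29657777449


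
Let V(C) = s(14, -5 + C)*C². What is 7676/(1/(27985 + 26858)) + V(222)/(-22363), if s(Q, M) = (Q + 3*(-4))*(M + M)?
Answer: 9414218194572/22363 ≈ 4.2097e+8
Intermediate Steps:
s(Q, M) = 2*M*(-12 + Q) (s(Q, M) = (Q - 12)*(2*M) = (-12 + Q)*(2*M) = 2*M*(-12 + Q))
V(C) = C²*(-20 + 4*C) (V(C) = (2*(-5 + C)*(-12 + 14))*C² = (2*(-5 + C)*2)*C² = (-20 + 4*C)*C² = C²*(-20 + 4*C))
7676/(1/(27985 + 26858)) + V(222)/(-22363) = 7676/(1/(27985 + 26858)) + (4*222²*(-5 + 222))/(-22363) = 7676/(1/54843) + (4*49284*217)*(-1/22363) = 7676/(1/54843) + 42778512*(-1/22363) = 7676*54843 - 42778512/22363 = 420974868 - 42778512/22363 = 9414218194572/22363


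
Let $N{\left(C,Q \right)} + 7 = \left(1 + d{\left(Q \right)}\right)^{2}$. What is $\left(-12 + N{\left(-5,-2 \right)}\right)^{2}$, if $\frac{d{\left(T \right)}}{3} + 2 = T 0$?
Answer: $36$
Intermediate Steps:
$d{\left(T \right)} = -6$ ($d{\left(T \right)} = -6 + 3 T 0 = -6 + 3 \cdot 0 = -6 + 0 = -6$)
$N{\left(C,Q \right)} = 18$ ($N{\left(C,Q \right)} = -7 + \left(1 - 6\right)^{2} = -7 + \left(-5\right)^{2} = -7 + 25 = 18$)
$\left(-12 + N{\left(-5,-2 \right)}\right)^{2} = \left(-12 + 18\right)^{2} = 6^{2} = 36$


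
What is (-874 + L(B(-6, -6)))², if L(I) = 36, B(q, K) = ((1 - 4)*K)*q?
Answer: 702244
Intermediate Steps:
B(q, K) = -3*K*q (B(q, K) = (-3*K)*q = -3*K*q)
(-874 + L(B(-6, -6)))² = (-874 + 36)² = (-838)² = 702244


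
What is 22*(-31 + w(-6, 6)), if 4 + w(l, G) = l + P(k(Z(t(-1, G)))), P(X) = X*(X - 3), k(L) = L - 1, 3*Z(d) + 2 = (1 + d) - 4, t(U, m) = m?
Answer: -7634/9 ≈ -848.22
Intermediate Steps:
Z(d) = -5/3 + d/3 (Z(d) = -⅔ + ((1 + d) - 4)/3 = -⅔ + (-3 + d)/3 = -⅔ + (-1 + d/3) = -5/3 + d/3)
k(L) = -1 + L
P(X) = X*(-3 + X)
w(l, G) = -4 + l + (-17/3 + G/3)*(-8/3 + G/3) (w(l, G) = -4 + (l + (-1 + (-5/3 + G/3))*(-3 + (-1 + (-5/3 + G/3)))) = -4 + (l + (-8/3 + G/3)*(-3 + (-8/3 + G/3))) = -4 + (l + (-8/3 + G/3)*(-17/3 + G/3)) = -4 + (l + (-17/3 + G/3)*(-8/3 + G/3)) = -4 + l + (-17/3 + G/3)*(-8/3 + G/3))
22*(-31 + w(-6, 6)) = 22*(-31 + (-4 - 6 + (-17 + 6)*(-8 + 6)/9)) = 22*(-31 + (-4 - 6 + (⅑)*(-11)*(-2))) = 22*(-31 + (-4 - 6 + 22/9)) = 22*(-31 - 68/9) = 22*(-347/9) = -7634/9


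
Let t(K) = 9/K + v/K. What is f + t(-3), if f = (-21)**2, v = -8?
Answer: 1322/3 ≈ 440.67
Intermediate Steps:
t(K) = 1/K (t(K) = 9/K - 8/K = 1/K)
f = 441
f + t(-3) = 441 + 1/(-3) = 441 - 1/3 = 1322/3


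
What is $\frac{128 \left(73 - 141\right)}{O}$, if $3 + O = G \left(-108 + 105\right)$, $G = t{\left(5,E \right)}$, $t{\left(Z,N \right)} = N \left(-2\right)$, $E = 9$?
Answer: $- \frac{512}{3} \approx -170.67$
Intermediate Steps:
$t{\left(Z,N \right)} = - 2 N$
$G = -18$ ($G = \left(-2\right) 9 = -18$)
$O = 51$ ($O = -3 - 18 \left(-108 + 105\right) = -3 - -54 = -3 + 54 = 51$)
$\frac{128 \left(73 - 141\right)}{O} = \frac{128 \left(73 - 141\right)}{51} = 128 \left(-68\right) \frac{1}{51} = \left(-8704\right) \frac{1}{51} = - \frac{512}{3}$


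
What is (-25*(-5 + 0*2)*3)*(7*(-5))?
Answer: -13125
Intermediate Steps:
(-25*(-5 + 0*2)*3)*(7*(-5)) = -25*(-5 + 0)*3*(-35) = -(-125)*3*(-35) = -25*(-15)*(-35) = 375*(-35) = -13125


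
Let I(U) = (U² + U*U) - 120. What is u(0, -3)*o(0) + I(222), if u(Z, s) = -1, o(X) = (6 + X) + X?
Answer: 98442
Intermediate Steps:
o(X) = 6 + 2*X
I(U) = -120 + 2*U² (I(U) = (U² + U²) - 120 = 2*U² - 120 = -120 + 2*U²)
u(0, -3)*o(0) + I(222) = -(6 + 2*0) + (-120 + 2*222²) = -(6 + 0) + (-120 + 2*49284) = -1*6 + (-120 + 98568) = -6 + 98448 = 98442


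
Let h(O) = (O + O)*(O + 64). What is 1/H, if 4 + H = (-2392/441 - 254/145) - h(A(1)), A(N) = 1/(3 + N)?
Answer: -511560/22150937 ≈ -0.023094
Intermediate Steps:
h(O) = 2*O*(64 + O) (h(O) = (2*O)*(64 + O) = 2*O*(64 + O))
H = -22150937/511560 (H = -4 + ((-2392/441 - 254/145) - 2*(64 + 1/(3 + 1))/(3 + 1)) = -4 + ((-2392*1/441 - 254*1/145) - 2*(64 + 1/4)/4) = -4 + ((-2392/441 - 254/145) - 2*(64 + ¼)/4) = -4 + (-458854/63945 - 2*257/(4*4)) = -4 + (-458854/63945 - 1*257/8) = -4 + (-458854/63945 - 257/8) = -4 - 20104697/511560 = -22150937/511560 ≈ -43.301)
1/H = 1/(-22150937/511560) = -511560/22150937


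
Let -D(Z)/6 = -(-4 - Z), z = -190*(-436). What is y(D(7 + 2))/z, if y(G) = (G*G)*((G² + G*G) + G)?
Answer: 1838889/2071 ≈ 887.92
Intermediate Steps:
z = 82840
D(Z) = -24 - 6*Z (D(Z) = -(-6)*(-4 - Z) = -6*(4 + Z) = -24 - 6*Z)
y(G) = G²*(G + 2*G²) (y(G) = G²*((G² + G²) + G) = G²*(2*G² + G) = G²*(G + 2*G²))
y(D(7 + 2))/z = ((-24 - 6*(7 + 2))³*(1 + 2*(-24 - 6*(7 + 2))))/82840 = ((-24 - 6*9)³*(1 + 2*(-24 - 6*9)))*(1/82840) = ((-24 - 54)³*(1 + 2*(-24 - 54)))*(1/82840) = ((-78)³*(1 + 2*(-78)))*(1/82840) = -474552*(1 - 156)*(1/82840) = -474552*(-155)*(1/82840) = 73555560*(1/82840) = 1838889/2071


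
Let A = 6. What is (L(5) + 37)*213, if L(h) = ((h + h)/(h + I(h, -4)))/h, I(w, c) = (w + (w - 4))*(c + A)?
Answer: 134403/17 ≈ 7906.1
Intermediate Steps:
I(w, c) = (-4 + 2*w)*(6 + c) (I(w, c) = (w + (w - 4))*(c + 6) = (w + (-4 + w))*(6 + c) = (-4 + 2*w)*(6 + c))
L(h) = 2/(-8 + 5*h) (L(h) = ((h + h)/(h + (-24 - 4*(-4) + 12*h + 2*(-4)*h)))/h = ((2*h)/(h + (-24 + 16 + 12*h - 8*h)))/h = ((2*h)/(h + (-8 + 4*h)))/h = ((2*h)/(-8 + 5*h))/h = (2*h/(-8 + 5*h))/h = 2/(-8 + 5*h))
(L(5) + 37)*213 = (2/(-8 + 5*5) + 37)*213 = (2/(-8 + 25) + 37)*213 = (2/17 + 37)*213 = (631/17)*213 = 134403/17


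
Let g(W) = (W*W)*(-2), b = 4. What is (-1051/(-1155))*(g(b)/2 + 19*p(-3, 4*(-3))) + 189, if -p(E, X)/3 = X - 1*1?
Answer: 196054/231 ≈ 848.72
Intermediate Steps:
g(W) = -2*W² (g(W) = W²*(-2) = -2*W²)
p(E, X) = 3 - 3*X (p(E, X) = -3*(X - 1*1) = -3*(X - 1) = -3*(-1 + X) = 3 - 3*X)
(-1051/(-1155))*(g(b)/2 + 19*p(-3, 4*(-3))) + 189 = (-1051/(-1155))*(-2*4²/2 + 19*(3 - 12*(-3))) + 189 = (-1051*(-1/1155))*(-2*16*(½) + 19*(3 - 3*(-12))) + 189 = 1051*(-32*½ + 19*(3 + 36))/1155 + 189 = 1051*(-16 + 19*39)/1155 + 189 = 1051*(-16 + 741)/1155 + 189 = (1051/1155)*725 + 189 = 152395/231 + 189 = 196054/231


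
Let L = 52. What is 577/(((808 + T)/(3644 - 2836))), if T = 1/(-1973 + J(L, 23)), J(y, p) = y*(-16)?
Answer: 1307735880/2266439 ≈ 577.00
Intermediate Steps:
J(y, p) = -16*y
T = -1/2805 (T = 1/(-1973 - 16*52) = 1/(-1973 - 832) = 1/(-2805) = -1/2805 ≈ -0.00035651)
577/(((808 + T)/(3644 - 2836))) = 577/(((808 - 1/2805)/(3644 - 2836))) = 577/(((2266439/2805)/808)) = 577/(((2266439/2805)*(1/808))) = 577/(2266439/2266440) = 577*(2266440/2266439) = 1307735880/2266439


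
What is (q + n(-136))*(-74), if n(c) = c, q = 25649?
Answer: -1887962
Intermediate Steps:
(q + n(-136))*(-74) = (25649 - 136)*(-74) = 25513*(-74) = -1887962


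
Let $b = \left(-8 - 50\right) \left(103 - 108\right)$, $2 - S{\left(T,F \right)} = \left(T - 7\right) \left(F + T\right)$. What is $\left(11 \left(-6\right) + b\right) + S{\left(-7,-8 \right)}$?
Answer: $16$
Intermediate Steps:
$S{\left(T,F \right)} = 2 - \left(-7 + T\right) \left(F + T\right)$ ($S{\left(T,F \right)} = 2 - \left(T - 7\right) \left(F + T\right) = 2 - \left(-7 + T\right) \left(F + T\right)$)
$b = 290$ ($b = \left(-58\right) \left(-5\right) = 290$)
$\left(11 \left(-6\right) + b\right) + S{\left(-7,-8 \right)} = \left(11 \left(-6\right) + 290\right) + \left(2 - \left(-7\right)^{2} + 7 \left(-8\right) + 7 \left(-7\right) - \left(-8\right) \left(-7\right)\right) = \left(-66 + 290\right) - 208 = 224 - 208 = 16$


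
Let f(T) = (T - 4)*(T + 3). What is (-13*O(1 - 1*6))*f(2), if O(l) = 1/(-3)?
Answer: -130/3 ≈ -43.333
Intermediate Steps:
O(l) = -1/3
f(T) = (-4 + T)*(3 + T)
(-13*O(1 - 1*6))*f(2) = (-13*(-1/3))*(-12 + 2**2 - 1*2) = 13*(-12 + 4 - 2)/3 = (13/3)*(-10) = -130/3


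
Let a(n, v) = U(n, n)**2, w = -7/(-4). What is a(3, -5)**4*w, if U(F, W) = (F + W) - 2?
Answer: 114688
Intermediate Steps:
w = 7/4 (w = -7*(-1/4) = 7/4 ≈ 1.7500)
U(F, W) = -2 + F + W
a(n, v) = (-2 + 2*n)**2 (a(n, v) = (-2 + n + n)**2 = (-2 + 2*n)**2)
a(3, -5)**4*w = (4*(-1 + 3)**2)**4*(7/4) = (4*2**2)**4*(7/4) = (4*4)**4*(7/4) = 16**4*(7/4) = 65536*(7/4) = 114688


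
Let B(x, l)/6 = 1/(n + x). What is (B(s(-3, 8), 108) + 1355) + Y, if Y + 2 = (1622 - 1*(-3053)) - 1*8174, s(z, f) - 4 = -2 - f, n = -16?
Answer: -23609/11 ≈ -2146.3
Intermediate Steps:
s(z, f) = 2 - f (s(z, f) = 4 + (-2 - f) = 2 - f)
B(x, l) = 6/(-16 + x)
Y = -3501 (Y = -2 + ((1622 - 1*(-3053)) - 1*8174) = -2 + ((1622 + 3053) - 8174) = -2 + (4675 - 8174) = -2 - 3499 = -3501)
(B(s(-3, 8), 108) + 1355) + Y = (6/(-16 + (2 - 1*8)) + 1355) - 3501 = (6/(-16 + (2 - 8)) + 1355) - 3501 = (6/(-16 - 6) + 1355) - 3501 = (6/(-22) + 1355) - 3501 = (6*(-1/22) + 1355) - 3501 = (-3/11 + 1355) - 3501 = 14902/11 - 3501 = -23609/11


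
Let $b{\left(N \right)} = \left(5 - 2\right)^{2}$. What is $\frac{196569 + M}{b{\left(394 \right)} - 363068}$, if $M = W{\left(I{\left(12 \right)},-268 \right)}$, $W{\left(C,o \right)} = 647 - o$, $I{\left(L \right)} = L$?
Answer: $- \frac{197484}{363059} \approx -0.54394$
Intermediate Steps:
$M = 915$ ($M = 647 - -268 = 647 + 268 = 915$)
$b{\left(N \right)} = 9$ ($b{\left(N \right)} = 3^{2} = 9$)
$\frac{196569 + M}{b{\left(394 \right)} - 363068} = \frac{196569 + 915}{9 - 363068} = \frac{197484}{-363059} = 197484 \left(- \frac{1}{363059}\right) = - \frac{197484}{363059}$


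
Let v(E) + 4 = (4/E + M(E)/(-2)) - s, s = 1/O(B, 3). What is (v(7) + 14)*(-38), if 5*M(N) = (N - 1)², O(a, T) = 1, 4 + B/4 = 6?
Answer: -7942/35 ≈ -226.91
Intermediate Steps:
B = 8 (B = -16 + 4*6 = -16 + 24 = 8)
M(N) = (-1 + N)²/5 (M(N) = (N - 1)²/5 = (-1 + N)²/5)
s = 1 (s = 1/1 = 1)
v(E) = -5 + 4/E - (-1 + E)²/10 (v(E) = -4 + ((4/E + ((-1 + E)²/5)/(-2)) - 1*1) = -4 + ((4/E + ((-1 + E)²/5)*(-½)) - 1) = -4 + ((4/E - (-1 + E)²/10) - 1) = -4 + (-1 + 4/E - (-1 + E)²/10) = -5 + 4/E - (-1 + E)²/10)
(v(7) + 14)*(-38) = ((-5 + 4/7 - (-1 + 7)²/10) + 14)*(-38) = ((-5 + 4*(⅐) - ⅒*6²) + 14)*(-38) = ((-5 + 4/7 - ⅒*36) + 14)*(-38) = ((-5 + 4/7 - 18/5) + 14)*(-38) = (-281/35 + 14)*(-38) = (209/35)*(-38) = -7942/35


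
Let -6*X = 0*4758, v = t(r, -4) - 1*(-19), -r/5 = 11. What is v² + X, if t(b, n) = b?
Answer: 1296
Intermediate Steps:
r = -55 (r = -5*11 = -55)
v = -36 (v = -55 - 1*(-19) = -55 + 19 = -36)
X = 0 (X = -0*4758 = -⅙*0 = 0)
v² + X = (-36)² + 0 = 1296 + 0 = 1296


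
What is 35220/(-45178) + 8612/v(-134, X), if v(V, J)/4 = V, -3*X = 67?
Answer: -50993857/3026926 ≈ -16.847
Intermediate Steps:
X = -67/3 (X = -⅓*67 = -67/3 ≈ -22.333)
v(V, J) = 4*V
35220/(-45178) + 8612/v(-134, X) = 35220/(-45178) + 8612/((4*(-134))) = 35220*(-1/45178) + 8612/(-536) = -17610/22589 + 8612*(-1/536) = -17610/22589 - 2153/134 = -50993857/3026926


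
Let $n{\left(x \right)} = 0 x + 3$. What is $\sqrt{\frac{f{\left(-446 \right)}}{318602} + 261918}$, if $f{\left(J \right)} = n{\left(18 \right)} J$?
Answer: $\frac{\sqrt{6646642848584349}}{159301} \approx 511.78$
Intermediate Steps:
$n{\left(x \right)} = 3$ ($n{\left(x \right)} = 0 + 3 = 3$)
$f{\left(J \right)} = 3 J$
$\sqrt{\frac{f{\left(-446 \right)}}{318602} + 261918} = \sqrt{\frac{3 \left(-446\right)}{318602} + 261918} = \sqrt{\left(-1338\right) \frac{1}{318602} + 261918} = \sqrt{- \frac{669}{159301} + 261918} = \sqrt{\frac{41723798649}{159301}} = \frac{\sqrt{6646642848584349}}{159301}$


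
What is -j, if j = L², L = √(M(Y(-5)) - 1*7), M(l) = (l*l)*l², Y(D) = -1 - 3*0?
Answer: 6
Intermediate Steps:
Y(D) = -1 (Y(D) = -1 + 0 = -1)
M(l) = l⁴ (M(l) = l²*l² = l⁴)
L = I*√6 (L = √((-1)⁴ - 1*7) = √(1 - 7) = √(-6) = I*√6 ≈ 2.4495*I)
j = -6 (j = (I*√6)² = -6)
-j = -1*(-6) = 6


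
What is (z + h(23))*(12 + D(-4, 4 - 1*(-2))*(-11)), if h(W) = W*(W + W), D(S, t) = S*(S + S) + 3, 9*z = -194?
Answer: -3479344/9 ≈ -3.8659e+5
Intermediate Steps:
z = -194/9 (z = (1/9)*(-194) = -194/9 ≈ -21.556)
D(S, t) = 3 + 2*S**2 (D(S, t) = S*(2*S) + 3 = 2*S**2 + 3 = 3 + 2*S**2)
h(W) = 2*W**2 (h(W) = W*(2*W) = 2*W**2)
(z + h(23))*(12 + D(-4, 4 - 1*(-2))*(-11)) = (-194/9 + 2*23**2)*(12 + (3 + 2*(-4)**2)*(-11)) = (-194/9 + 2*529)*(12 + (3 + 2*16)*(-11)) = (-194/9 + 1058)*(12 + (3 + 32)*(-11)) = 9328*(12 + 35*(-11))/9 = 9328*(12 - 385)/9 = (9328/9)*(-373) = -3479344/9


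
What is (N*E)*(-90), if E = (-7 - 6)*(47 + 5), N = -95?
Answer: -5779800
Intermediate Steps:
E = -676 (E = -13*52 = -676)
(N*E)*(-90) = -95*(-676)*(-90) = 64220*(-90) = -5779800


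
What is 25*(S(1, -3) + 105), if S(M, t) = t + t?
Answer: 2475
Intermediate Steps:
S(M, t) = 2*t
25*(S(1, -3) + 105) = 25*(2*(-3) + 105) = 25*(-6 + 105) = 25*99 = 2475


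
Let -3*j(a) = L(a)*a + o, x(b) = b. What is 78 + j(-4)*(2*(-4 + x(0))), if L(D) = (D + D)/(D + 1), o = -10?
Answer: 206/9 ≈ 22.889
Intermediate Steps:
L(D) = 2*D/(1 + D) (L(D) = (2*D)/(1 + D) = 2*D/(1 + D))
j(a) = 10/3 - 2*a²/(3*(1 + a)) (j(a) = -((2*a/(1 + a))*a - 10)/3 = -(2*a²/(1 + a) - 10)/3 = -(-10 + 2*a²/(1 + a))/3 = 10/3 - 2*a²/(3*(1 + a)))
78 + j(-4)*(2*(-4 + x(0))) = 78 + (2*(5 - 1*(-4)² + 5*(-4))/(3*(1 - 4)))*(2*(-4 + 0)) = 78 + ((⅔)*(5 - 1*16 - 20)/(-3))*(2*(-4)) = 78 + ((⅔)*(-⅓)*(5 - 16 - 20))*(-8) = 78 + ((⅔)*(-⅓)*(-31))*(-8) = 78 + (62/9)*(-8) = 78 - 496/9 = 206/9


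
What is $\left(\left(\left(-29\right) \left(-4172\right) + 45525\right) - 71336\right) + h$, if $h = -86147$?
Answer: $9030$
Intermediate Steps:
$\left(\left(\left(-29\right) \left(-4172\right) + 45525\right) - 71336\right) + h = \left(\left(\left(-29\right) \left(-4172\right) + 45525\right) - 71336\right) - 86147 = \left(\left(120988 + 45525\right) - 71336\right) - 86147 = \left(166513 - 71336\right) - 86147 = 95177 - 86147 = 9030$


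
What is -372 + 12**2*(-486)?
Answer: -70356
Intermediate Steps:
-372 + 12**2*(-486) = -372 + 144*(-486) = -372 - 69984 = -70356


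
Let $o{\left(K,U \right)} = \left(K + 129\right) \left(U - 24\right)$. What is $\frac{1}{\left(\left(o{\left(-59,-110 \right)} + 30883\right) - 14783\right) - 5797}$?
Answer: $\frac{1}{923} \approx 0.0010834$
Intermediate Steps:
$o{\left(K,U \right)} = \left(-24 + U\right) \left(129 + K\right)$ ($o{\left(K,U \right)} = \left(129 + K\right) \left(-24 + U\right) = \left(-24 + U\right) \left(129 + K\right)$)
$\frac{1}{\left(\left(o{\left(-59,-110 \right)} + 30883\right) - 14783\right) - 5797} = \frac{1}{\left(\left(\left(-3096 - -1416 + 129 \left(-110\right) - -6490\right) + 30883\right) - 14783\right) - 5797} = \frac{1}{\left(\left(\left(-3096 + 1416 - 14190 + 6490\right) + 30883\right) - 14783\right) - 5797} = \frac{1}{\left(\left(-9380 + 30883\right) - 14783\right) - 5797} = \frac{1}{\left(21503 - 14783\right) - 5797} = \frac{1}{6720 - 5797} = \frac{1}{923}$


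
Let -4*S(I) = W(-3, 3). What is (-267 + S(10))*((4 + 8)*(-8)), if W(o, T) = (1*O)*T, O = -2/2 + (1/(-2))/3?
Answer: 25548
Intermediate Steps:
O = -7/6 (O = -2*½ + (1*(-½))*(⅓) = -1 - ½*⅓ = -1 - ⅙ = -7/6 ≈ -1.1667)
W(o, T) = -7*T/6 (W(o, T) = (1*(-7/6))*T = -7*T/6)
S(I) = 7/8 (S(I) = -(-7)*3/24 = -¼*(-7/2) = 7/8)
(-267 + S(10))*((4 + 8)*(-8)) = (-267 + 7/8)*((4 + 8)*(-8)) = -6387*(-8)/2 = -2129/8*(-96) = 25548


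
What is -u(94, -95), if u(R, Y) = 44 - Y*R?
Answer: -8974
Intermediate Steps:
u(R, Y) = 44 - R*Y
-u(94, -95) = -(44 - 1*94*(-95)) = -(44 + 8930) = -1*8974 = -8974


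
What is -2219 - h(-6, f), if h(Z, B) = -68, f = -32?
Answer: -2151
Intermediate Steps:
-2219 - h(-6, f) = -2219 - 1*(-68) = -2219 + 68 = -2151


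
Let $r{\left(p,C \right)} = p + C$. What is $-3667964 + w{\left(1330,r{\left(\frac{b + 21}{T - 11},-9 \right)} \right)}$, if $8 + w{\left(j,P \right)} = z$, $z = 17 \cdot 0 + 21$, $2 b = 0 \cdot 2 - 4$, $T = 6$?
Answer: $-3667951$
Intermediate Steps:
$b = -2$ ($b = \frac{0 \cdot 2 - 4}{2} = \frac{0 - 4}{2} = \frac{1}{2} \left(-4\right) = -2$)
$z = 21$ ($z = 0 + 21 = 21$)
$r{\left(p,C \right)} = C + p$
$w{\left(j,P \right)} = 13$ ($w{\left(j,P \right)} = -8 + 21 = 13$)
$-3667964 + w{\left(1330,r{\left(\frac{b + 21}{T - 11},-9 \right)} \right)} = -3667964 + 13 = -3667951$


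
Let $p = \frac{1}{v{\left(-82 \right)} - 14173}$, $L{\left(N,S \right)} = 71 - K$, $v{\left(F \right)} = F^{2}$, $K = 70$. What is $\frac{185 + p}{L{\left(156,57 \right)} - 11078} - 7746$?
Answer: $- \frac{639143768522}{82512573} \approx -7746.0$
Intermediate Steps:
$L{\left(N,S \right)} = 1$ ($L{\left(N,S \right)} = 71 - 70 = 1$)
$p = - \frac{1}{7449}$ ($p = \frac{1}{\left(-82\right)^{2} - 14173} = \frac{1}{6724 - 14173} = \frac{1}{-7449} = - \frac{1}{7449} \approx -0.00013425$)
$\frac{185 + p}{L{\left(156,57 \right)} - 11078} - 7746 = \frac{185 - \frac{1}{7449}}{1 - 11078} - 7746 = \frac{1378064}{7449 \left(-11077\right)} - 7746 = \frac{1378064}{7449} \left(- \frac{1}{11077}\right) - 7746 = - \frac{1378064}{82512573} - 7746 = - \frac{639143768522}{82512573}$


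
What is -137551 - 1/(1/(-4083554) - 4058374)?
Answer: -2279576241968944993/16572589381197 ≈ -1.3755e+5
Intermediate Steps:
-137551 - 1/(1/(-4083554) - 4058374) = -137551 - 1/(-1/4083554 - 4058374) = -137551 - 1/(-16572589381197/4083554) = -137551 - 1*(-4083554/16572589381197) = -137551 + 4083554/16572589381197 = -2279576241968944993/16572589381197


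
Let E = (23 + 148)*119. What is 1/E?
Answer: 1/20349 ≈ 4.9142e-5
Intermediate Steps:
E = 20349 (E = 171*119 = 20349)
1/E = 1/20349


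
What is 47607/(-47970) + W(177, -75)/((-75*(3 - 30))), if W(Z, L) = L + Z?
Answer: -677861/719550 ≈ -0.94206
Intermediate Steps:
47607/(-47970) + W(177, -75)/((-75*(3 - 30))) = 47607/(-47970) + (-75 + 177)/((-75*(3 - 30))) = 47607*(-1/47970) + 102/((-75*(-27))) = -15869/15990 + 102/2025 = -15869/15990 + 102*(1/2025) = -15869/15990 + 34/675 = -677861/719550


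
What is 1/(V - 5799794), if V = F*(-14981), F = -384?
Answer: -1/47090 ≈ -2.1236e-5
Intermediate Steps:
V = 5752704 (V = -384*(-14981) = 5752704)
1/(V - 5799794) = 1/(5752704 - 5799794) = 1/(-47090) = -1/47090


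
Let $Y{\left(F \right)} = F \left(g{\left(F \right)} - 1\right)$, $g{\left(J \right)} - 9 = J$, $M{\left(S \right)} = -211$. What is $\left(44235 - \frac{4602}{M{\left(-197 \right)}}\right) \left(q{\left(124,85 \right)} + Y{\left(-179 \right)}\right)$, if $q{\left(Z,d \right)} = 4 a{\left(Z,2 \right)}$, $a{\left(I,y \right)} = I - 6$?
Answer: $\frac{290240190147}{211} \approx 1.3755 \cdot 10^{9}$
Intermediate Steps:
$a{\left(I,y \right)} = -6 + I$ ($a{\left(I,y \right)} = I - 6 = -6 + I$)
$g{\left(J \right)} = 9 + J$
$q{\left(Z,d \right)} = -24 + 4 Z$ ($q{\left(Z,d \right)} = 4 \left(-6 + Z\right) = -24 + 4 Z$)
$Y{\left(F \right)} = F \left(8 + F\right)$ ($Y{\left(F \right)} = F \left(\left(9 + F\right) - 1\right) = F \left(8 + F\right)$)
$\left(44235 - \frac{4602}{M{\left(-197 \right)}}\right) \left(q{\left(124,85 \right)} + Y{\left(-179 \right)}\right) = \left(44235 - \frac{4602}{-211}\right) \left(\left(-24 + 4 \cdot 124\right) - 179 \left(8 - 179\right)\right) = \left(44235 - - \frac{4602}{211}\right) \left(\left(-24 + 496\right) - -30609\right) = \left(44235 + \frac{4602}{211}\right) \left(472 + 30609\right) = \frac{9338187}{211} \cdot 31081 = \frac{290240190147}{211}$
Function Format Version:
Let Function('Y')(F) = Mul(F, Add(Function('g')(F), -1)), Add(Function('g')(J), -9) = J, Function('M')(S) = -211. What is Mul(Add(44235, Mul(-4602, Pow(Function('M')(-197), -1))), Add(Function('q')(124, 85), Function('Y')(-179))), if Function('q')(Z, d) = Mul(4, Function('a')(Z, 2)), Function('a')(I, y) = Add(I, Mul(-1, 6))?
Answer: Rational(290240190147, 211) ≈ 1.3755e+9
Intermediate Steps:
Function('a')(I, y) = Add(-6, I) (Function('a')(I, y) = Add(I, -6) = Add(-6, I))
Function('g')(J) = Add(9, J)
Function('q')(Z, d) = Add(-24, Mul(4, Z)) (Function('q')(Z, d) = Mul(4, Add(-6, Z)) = Add(-24, Mul(4, Z)))
Function('Y')(F) = Mul(F, Add(8, F)) (Function('Y')(F) = Mul(F, Add(Add(9, F), -1)) = Mul(F, Add(8, F)))
Mul(Add(44235, Mul(-4602, Pow(Function('M')(-197), -1))), Add(Function('q')(124, 85), Function('Y')(-179))) = Mul(Add(44235, Mul(-4602, Pow(-211, -1))), Add(Add(-24, Mul(4, 124)), Mul(-179, Add(8, -179)))) = Mul(Add(44235, Mul(-4602, Rational(-1, 211))), Add(Add(-24, 496), Mul(-179, -171))) = Mul(Add(44235, Rational(4602, 211)), Add(472, 30609)) = Mul(Rational(9338187, 211), 31081) = Rational(290240190147, 211)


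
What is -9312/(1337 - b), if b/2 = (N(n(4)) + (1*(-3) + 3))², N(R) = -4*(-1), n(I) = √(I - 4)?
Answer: -3104/435 ≈ -7.1356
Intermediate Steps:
n(I) = √(-4 + I)
N(R) = 4
b = 32 (b = 2*(4 + (1*(-3) + 3))² = 2*(4 + (-3 + 3))² = 2*(4 + 0)² = 2*4² = 2*16 = 32)
-9312/(1337 - b) = -9312/(1337 - 1*32) = -9312/(1337 - 32) = -9312/1305 = -9312*1/1305 = -3104/435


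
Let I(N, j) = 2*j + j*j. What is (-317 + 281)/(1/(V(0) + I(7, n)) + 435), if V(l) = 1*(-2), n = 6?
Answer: -1656/20011 ≈ -0.082754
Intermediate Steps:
I(N, j) = j² + 2*j (I(N, j) = 2*j + j² = j² + 2*j)
V(l) = -2
(-317 + 281)/(1/(V(0) + I(7, n)) + 435) = (-317 + 281)/(1/(-2 + 6*(2 + 6)) + 435) = -36/(1/(-2 + 6*8) + 435) = -36/(1/(-2 + 48) + 435) = -36/(1/46 + 435) = -36/20011/46 = -36*46/20011 = -1656/20011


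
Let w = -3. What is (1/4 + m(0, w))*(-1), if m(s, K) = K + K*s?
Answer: 11/4 ≈ 2.7500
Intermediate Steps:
(1/4 + m(0, w))*(-1) = (1/4 - 3*(1 + 0))*(-1) = (¼ - 3*1)*(-1) = (¼ - 3)*(-1) = -11/4*(-1) = 11/4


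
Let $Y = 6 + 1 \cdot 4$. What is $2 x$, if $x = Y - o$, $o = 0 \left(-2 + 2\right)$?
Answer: $20$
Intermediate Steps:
$Y = 10$ ($Y = 6 + 4 = 10$)
$o = 0$ ($o = 0 \cdot 0 = 0$)
$x = 10$ ($x = 10 - 0 = 10 + 0 = 10$)
$2 x = 2 \cdot 10 = 20$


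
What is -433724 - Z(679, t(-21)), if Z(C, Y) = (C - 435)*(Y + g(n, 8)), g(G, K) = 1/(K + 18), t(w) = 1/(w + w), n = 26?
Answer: -118407628/273 ≈ -4.3373e+5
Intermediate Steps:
t(w) = 1/(2*w)
g(G, K) = 1/(18 + K)
Z(C, Y) = (-435 + C)*(1/26 + Y) (Z(C, Y) = (C - 435)*(Y + 1/(18 + 8)) = (-435 + C)*(Y + 1/26) = (-435 + C)*(1/26 + Y))
-433724 - Z(679, t(-21)) = -433724 - (-435/26 - 435/(2*(-21)) + (1/26)*679 + 679*((½)/(-21))) = -433724 - (-435/26 - 435*(-1)/(2*21) + 679/26 + 679*((½)*(-1/21))) = -433724 - (-435/26 - 435*(-1/42) + 679/26 + 679*(-1/42)) = -433724 - (-435/26 + 145/14 + 679/26 - 97/6) = -433724 - 1*976/273 = -433724 - 976/273 = -118407628/273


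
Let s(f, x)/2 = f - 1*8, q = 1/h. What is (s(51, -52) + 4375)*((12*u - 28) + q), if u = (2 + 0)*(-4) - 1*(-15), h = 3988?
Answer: 996270669/3988 ≈ 2.4982e+5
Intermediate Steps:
q = 1/3988 ≈ 0.00025075
u = 7 (u = 2*(-4) + 15 = -8 + 15 = 7)
s(f, x) = -16 + 2*f (s(f, x) = 2*(f - 1*8) = 2*(f - 8) = 2*(-8 + f) = -16 + 2*f)
(s(51, -52) + 4375)*((12*u - 28) + q) = ((-16 + 2*51) + 4375)*((12*7 - 28) + 1/3988) = ((-16 + 102) + 4375)*((84 - 28) + 1/3988) = (86 + 4375)*(56 + 1/3988) = 4461*(223329/3988) = 996270669/3988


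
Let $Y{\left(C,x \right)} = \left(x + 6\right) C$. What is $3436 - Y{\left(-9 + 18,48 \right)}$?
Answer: $2950$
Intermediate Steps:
$Y{\left(C,x \right)} = C \left(6 + x\right)$ ($Y{\left(C,x \right)} = \left(6 + x\right) C = C \left(6 + x\right)$)
$3436 - Y{\left(-9 + 18,48 \right)} = 3436 - \left(-9 + 18\right) \left(6 + 48\right) = 3436 - 9 \cdot 54 = 3436 - 486 = 2950$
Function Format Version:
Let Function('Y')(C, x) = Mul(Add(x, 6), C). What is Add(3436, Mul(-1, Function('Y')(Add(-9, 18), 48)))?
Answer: 2950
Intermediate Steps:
Function('Y')(C, x) = Mul(C, Add(6, x)) (Function('Y')(C, x) = Mul(Add(6, x), C) = Mul(C, Add(6, x)))
Add(3436, Mul(-1, Function('Y')(Add(-9, 18), 48))) = Add(3436, Mul(-1, Mul(Add(-9, 18), Add(6, 48)))) = Add(3436, Mul(-1, Mul(9, 54))) = Add(3436, Mul(-1, 486)) = Add(3436, -486) = 2950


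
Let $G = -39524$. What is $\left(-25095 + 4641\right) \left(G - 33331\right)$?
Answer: $1490176170$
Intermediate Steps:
$\left(-25095 + 4641\right) \left(G - 33331\right) = \left(-25095 + 4641\right) \left(-39524 - 33331\right) = \left(-20454\right) \left(-72855\right) = 1490176170$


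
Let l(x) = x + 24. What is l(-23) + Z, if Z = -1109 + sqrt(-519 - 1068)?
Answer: -1108 + 23*I*sqrt(3) ≈ -1108.0 + 39.837*I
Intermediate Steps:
l(x) = 24 + x
Z = -1109 + 23*I*sqrt(3) (Z = -1109 + sqrt(-1587) = -1109 + 23*I*sqrt(3) ≈ -1109.0 + 39.837*I)
l(-23) + Z = (24 - 23) + (-1109 + 23*I*sqrt(3)) = 1 + (-1109 + 23*I*sqrt(3)) = -1108 + 23*I*sqrt(3)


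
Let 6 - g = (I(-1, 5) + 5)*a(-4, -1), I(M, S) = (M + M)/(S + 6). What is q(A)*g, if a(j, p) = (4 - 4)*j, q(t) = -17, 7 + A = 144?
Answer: -102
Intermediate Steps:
A = 137 (A = -7 + 144 = 137)
I(M, S) = 2*M/(6 + S) (I(M, S) = (2*M)/(6 + S) = 2*M/(6 + S))
a(j, p) = 0 (a(j, p) = 0*j = 0)
g = 6 (g = 6 - (2*(-1)/(6 + 5) + 5)*0 = 6 - (2*(-1)/11 + 5)*0 = 6 - (2*(-1)*(1/11) + 5)*0 = 6 - (-2/11 + 5)*0 = 6 - 53*0/11 = 6 - 1*0 = 6 + 0 = 6)
q(A)*g = -17*6 = -102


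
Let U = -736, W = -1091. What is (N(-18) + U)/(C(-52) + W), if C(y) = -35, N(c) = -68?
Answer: 402/563 ≈ 0.71403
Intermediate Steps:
(N(-18) + U)/(C(-52) + W) = (-68 - 736)/(-35 - 1091) = -804/(-1126) = -804*(-1/1126) = 402/563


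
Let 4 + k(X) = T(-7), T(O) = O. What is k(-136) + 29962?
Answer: 29951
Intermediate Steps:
k(X) = -11 (k(X) = -4 - 7 = -11)
k(-136) + 29962 = -11 + 29962 = 29951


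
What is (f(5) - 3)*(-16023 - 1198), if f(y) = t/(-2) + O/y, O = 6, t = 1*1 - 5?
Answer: -17221/5 ≈ -3444.2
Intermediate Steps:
t = -4 (t = 1 - 5 = -4)
f(y) = 2 + 6/y (f(y) = -4/(-2) + 6/y = -4*(-1/2) + 6/y = 2 + 6/y)
(f(5) - 3)*(-16023 - 1198) = ((2 + 6/5) - 3)*(-16023 - 1198) = ((2 + 6*(1/5)) - 3)*(-17221) = ((2 + 6/5) - 3)*(-17221) = (16/5 - 3)*(-17221) = (1/5)*(-17221) = -17221/5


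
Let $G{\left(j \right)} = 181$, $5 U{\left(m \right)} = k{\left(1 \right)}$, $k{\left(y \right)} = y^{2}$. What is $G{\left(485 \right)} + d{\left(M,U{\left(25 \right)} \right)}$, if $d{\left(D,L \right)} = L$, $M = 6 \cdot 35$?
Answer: $\frac{906}{5} \approx 181.2$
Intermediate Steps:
$M = 210$
$U{\left(m \right)} = \frac{1}{5}$ ($U{\left(m \right)} = \frac{1^{2}}{5} = \frac{1}{5} \cdot 1 = \frac{1}{5}$)
$G{\left(485 \right)} + d{\left(M,U{\left(25 \right)} \right)} = 181 + \frac{1}{5} = \frac{906}{5}$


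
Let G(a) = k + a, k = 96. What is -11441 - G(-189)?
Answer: -11348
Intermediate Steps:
G(a) = 96 + a
-11441 - G(-189) = -11441 - (96 - 189) = -11441 - 1*(-93) = -11441 + 93 = -11348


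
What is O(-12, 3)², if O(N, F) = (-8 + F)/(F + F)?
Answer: 25/36 ≈ 0.69444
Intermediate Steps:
O(N, F) = (-8 + F)/(2*F) (O(N, F) = (-8 + F)/((2*F)) = (-8 + F)*(1/(2*F)) = (-8 + F)/(2*F))
O(-12, 3)² = ((½)*(-8 + 3)/3)² = ((½)*(⅓)*(-5))² = (-⅚)² = 25/36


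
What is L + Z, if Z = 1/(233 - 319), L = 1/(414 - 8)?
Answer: -80/8729 ≈ -0.0091649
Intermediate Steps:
L = 1/406 ≈ 0.0024631
Z = -1/86 (Z = 1/(-86) = -1/86 ≈ -0.011628)
L + Z = 1/406 - 1/86 = -80/8729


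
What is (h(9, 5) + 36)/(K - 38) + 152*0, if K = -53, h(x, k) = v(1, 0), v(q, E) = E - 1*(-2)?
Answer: -38/91 ≈ -0.41758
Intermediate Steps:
v(q, E) = 2 + E (v(q, E) = E + 2 = 2 + E)
h(x, k) = 2 (h(x, k) = 2 + 0 = 2)
(h(9, 5) + 36)/(K - 38) + 152*0 = (2 + 36)/(-53 - 38) + 152*0 = 38/(-91) + 0 = 38*(-1/91) + 0 = -38/91 + 0 = -38/91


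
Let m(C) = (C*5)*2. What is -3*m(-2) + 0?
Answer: 60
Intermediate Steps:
m(C) = 10*C (m(C) = (5*C)*2 = 10*C)
-3*m(-2) + 0 = -30*(-2) + 0 = -3*(-20) + 0 = 60 + 0 = 60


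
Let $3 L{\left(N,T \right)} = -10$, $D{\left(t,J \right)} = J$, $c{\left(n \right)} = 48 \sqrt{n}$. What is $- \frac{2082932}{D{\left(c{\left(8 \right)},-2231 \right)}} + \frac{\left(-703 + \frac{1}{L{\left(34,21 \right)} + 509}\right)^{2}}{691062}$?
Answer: $\frac{1657546813604307100}{1774016884183029} \approx 934.35$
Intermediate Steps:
$L{\left(N,T \right)} = - \frac{10}{3}$ ($L{\left(N,T \right)} = \frac{1}{3} \left(-10\right) = - \frac{10}{3}$)
$- \frac{2082932}{D{\left(c{\left(8 \right)},-2231 \right)}} + \frac{\left(-703 + \frac{1}{L{\left(34,21 \right)} + 509}\right)^{2}}{691062} = - \frac{2082932}{-2231} + \frac{\left(-703 + \frac{1}{- \frac{10}{3} + 509}\right)^{2}}{691062} = \left(-2082932\right) \left(- \frac{1}{2231}\right) + \left(-703 + \frac{1}{\frac{1517}{3}}\right)^{2} \cdot \frac{1}{691062} = \frac{2082932}{2231} + \left(-703 + \frac{3}{1517}\right)^{2} \cdot \frac{1}{691062} = \frac{2082932}{2231} + \left(- \frac{1066448}{1517}\right)^{2} \cdot \frac{1}{691062} = \frac{2082932}{2231} + \frac{1137311336704}{2301289} \cdot \frac{1}{691062} = \frac{2082932}{2231} + \frac{568655668352}{795166689459} = \frac{1657546813604307100}{1774016884183029}$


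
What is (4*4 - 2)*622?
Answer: 8708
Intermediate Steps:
(4*4 - 2)*622 = (16 - 2)*622 = 14*622 = 8708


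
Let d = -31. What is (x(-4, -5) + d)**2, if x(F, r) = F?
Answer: 1225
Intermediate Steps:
(x(-4, -5) + d)**2 = (-4 - 31)**2 = (-35)**2 = 1225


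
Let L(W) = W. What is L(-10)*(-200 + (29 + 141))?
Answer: 300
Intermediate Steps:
L(-10)*(-200 + (29 + 141)) = -10*(-200 + (29 + 141)) = -10*(-200 + 170) = -10*(-30) = 300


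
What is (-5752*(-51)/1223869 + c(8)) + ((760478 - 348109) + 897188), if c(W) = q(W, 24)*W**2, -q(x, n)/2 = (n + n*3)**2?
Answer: 158991891273/1223869 ≈ 1.2991e+5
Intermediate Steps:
q(x, n) = -32*n**2 (q(x, n) = -2*(n + n*3)**2 = -2*(n + 3*n)**2 = -2*16*n**2 = -32*n**2)
c(W) = -18432*W**2 (c(W) = (-32*24**2)*W**2 = (-32*576)*W**2 = -18432*W**2)
(-5752*(-51)/1223869 + c(8)) + ((760478 - 348109) + 897188) = (-5752*(-51)/1223869 - 18432*8**2) + ((760478 - 348109) + 897188) = (293352*(1/1223869) - 18432*64) + (412369 + 897188) = (293352/1223869 - 1179648) + 1309557 = -1443734324760/1223869 + 1309557 = 158991891273/1223869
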